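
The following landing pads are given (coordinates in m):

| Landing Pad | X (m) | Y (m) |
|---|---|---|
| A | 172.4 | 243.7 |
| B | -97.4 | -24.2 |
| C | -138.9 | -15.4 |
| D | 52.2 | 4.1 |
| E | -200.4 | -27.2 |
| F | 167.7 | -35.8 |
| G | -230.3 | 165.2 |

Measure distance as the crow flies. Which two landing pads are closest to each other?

Pairwise distances:
A–B: √((-269.8)² + (-267.9)²) = √(72792.040 + 71770.410) = 380.2 m
A–C: √((-311.3)² + (-259.1)²) = √(96907.690 + 67132.810) = 405.0 m
A–D: √((-120.2)² + (-239.6)²) = √(14448.040 + 57408.160) = 268.1 m
A–E: √((-372.8)² + (-270.9)²) = √(138979.840 + 73386.810) = 460.8 m
A–F: √((-4.7)² + (-279.5)²) = √(22.090 + 78120.250) = 279.5 m
A–G: √((-402.7)² + (-78.5)²) = √(162167.290 + 6162.250) = 410.3 m
B–C: √((-41.5)² + (8.8)²) = √(1722.250 + 77.440) = 42.4 m
B–D: √((149.6)² + (28.3)²) = √(22380.160 + 800.890) = 152.3 m
B–E: √((-103.0)² + (-3.0)²) = √(10609.000 + 9.000) = 103.0 m
B–F: √((265.1)² + (-11.6)²) = √(70278.010 + 134.560) = 265.4 m
B–G: √((-132.9)² + (189.4)²) = √(17662.410 + 35872.360) = 231.4 m
C–D: √((191.1)² + (19.5)²) = √(36519.210 + 380.250) = 192.1 m
C–E: √((-61.5)² + (-11.8)²) = √(3782.250 + 139.240) = 62.6 m
C–F: √((306.6)² + (-20.4)²) = √(94003.560 + 416.160) = 307.3 m
C–G: √((-91.4)² + (180.6)²) = √(8353.960 + 32616.360) = 202.4 m
D–E: √((-252.6)² + (-31.3)²) = √(63806.760 + 979.690) = 254.5 m
D–F: √((115.5)² + (-39.9)²) = √(13340.250 + 1592.010) = 122.2 m
D–G: √((-282.5)² + (161.1)²) = √(79806.250 + 25953.210) = 325.2 m
E–F: √((368.1)² + (-8.6)²) = √(135497.610 + 73.960) = 368.2 m
E–G: √((-29.9)² + (192.4)²) = √(894.010 + 37017.760) = 194.7 m
F–G: √((-398.0)² + (201.0)²) = √(158404.000 + 40401.000) = 445.9 m
Closest pair: B–C at 42.4 m.

B and C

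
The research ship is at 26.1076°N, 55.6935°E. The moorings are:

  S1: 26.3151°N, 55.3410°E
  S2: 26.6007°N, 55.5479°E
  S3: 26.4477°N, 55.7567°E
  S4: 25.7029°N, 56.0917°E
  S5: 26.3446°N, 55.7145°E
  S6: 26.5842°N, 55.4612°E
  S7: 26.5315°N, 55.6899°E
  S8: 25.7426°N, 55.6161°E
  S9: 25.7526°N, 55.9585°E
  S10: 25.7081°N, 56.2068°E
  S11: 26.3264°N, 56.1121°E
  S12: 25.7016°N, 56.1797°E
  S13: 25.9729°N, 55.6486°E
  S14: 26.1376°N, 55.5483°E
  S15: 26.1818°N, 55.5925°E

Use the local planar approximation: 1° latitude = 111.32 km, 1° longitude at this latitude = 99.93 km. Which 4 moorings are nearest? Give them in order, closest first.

S15, S14, S13, S5

Distances from 26.1076°N, 55.6935°E:
S1: 42.1234 km
S2: 56.7875 km
S3: 38.3831 km
S4: 60.1084 km
S5: 26.4662 km
S6: 57.9113 km
S7: 47.1899 km
S8: 41.3614 km
S9: 47.5709 km
S10: 67.8887 km
S11: 48.4052 km
S12: 66.3571 km
S13: 15.6517 km
S14: 14.8892 km
S15: 13.0420 km
Sorted: S15 (13.0420 km) < S14 (14.8892 km) < S13 (15.6517 km) < S5 (26.4662 km) < S3 (38.3831 km) < S8 (41.3614 km) < …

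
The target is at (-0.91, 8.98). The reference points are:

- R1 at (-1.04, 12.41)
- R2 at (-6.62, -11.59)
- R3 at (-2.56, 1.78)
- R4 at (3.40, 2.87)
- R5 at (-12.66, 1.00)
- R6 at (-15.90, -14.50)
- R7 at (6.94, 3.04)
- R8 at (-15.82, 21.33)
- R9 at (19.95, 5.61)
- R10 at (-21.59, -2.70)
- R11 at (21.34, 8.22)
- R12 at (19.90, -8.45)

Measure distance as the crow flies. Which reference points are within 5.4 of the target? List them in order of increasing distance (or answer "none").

R1

Distances from (-0.91, 8.98):
R1: √((-0.13)² + (3.43)²) = √(0.0169 + 11.7649) = 3.43
R2: √((-5.71)² + (-20.57)²) = √(32.6041 + 423.1249) = 21.35
R3: √((-1.65)² + (-7.20)²) = √(2.7225 + 51.8400) = 7.39
R4: √((4.31)² + (-6.11)²) = √(18.5761 + 37.3321) = 7.48
R5: √((-11.75)² + (-7.98)²) = √(138.0625 + 63.6804) = 14.20
R6: √((-14.99)² + (-23.48)²) = √(224.7001 + 551.3104) = 27.86
R7: √((7.85)² + (-5.94)²) = √(61.6225 + 35.2836) = 9.84
R8: √((-14.91)² + (12.35)²) = √(222.3081 + 152.5225) = 19.36
R9: √((20.86)² + (-3.37)²) = √(435.1396 + 11.3569) = 21.13
R10: √((-20.68)² + (-11.68)²) = √(427.6624 + 136.4224) = 23.75
R11: √((22.25)² + (-0.76)²) = √(495.0625 + 0.5776) = 22.26
R12: √((20.81)² + (-17.43)²) = √(433.0561 + 303.8049) = 27.15
Threshold 5.4: R1 (3.43) is within range.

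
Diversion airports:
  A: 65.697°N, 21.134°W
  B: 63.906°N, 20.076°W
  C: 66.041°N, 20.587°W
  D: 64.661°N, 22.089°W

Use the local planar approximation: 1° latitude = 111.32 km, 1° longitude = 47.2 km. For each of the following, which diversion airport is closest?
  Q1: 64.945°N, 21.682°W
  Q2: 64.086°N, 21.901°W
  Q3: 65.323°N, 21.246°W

Q1→D; Q2→D; Q3→A

Q1 at 64.945°N, 21.682°W:
  A: √((0.752·111.32)² + (0.548·47.2)²) = √(7007.80610 + 669.02926) = 87.618 km
  B: √((-1.039·111.32)² + (1.606·47.2)²) = √(13377.57796 + 5746.12513) = 138.288 km
  C: √((1.096·111.32)² + (1.095·47.2)²) = √(14885.63973 + 2671.23586) = 132.502 km
  D: √((-0.284·111.32)² + (-0.407·47.2)²) = √(999.50064 + 369.03947) = 36.994 km
  → nearest: D (36.994 km)
Q2 at 64.086°N, 21.901°W:
  A: √((1.611·111.32)² + (0.767·47.2)²) = √(32161.58741 + 1310.61377) = 182.954 km
  B: √((-0.180·111.32)² + (1.825·47.2)²) = √(401.50541 + 7420.09960) = 88.440 km
  C: √((1.955·111.32)² + (1.314·47.2)²) = √(47363.07806 + 3846.57963) = 226.296 km
  D: √((0.575·111.32)² + (-0.188·47.2)²) = √(4097.15208 + 78.74078) = 64.621 km
  → nearest: D (64.621 km)
Q3 at 65.323°N, 21.246°W:
  A: √((0.374·111.32)² + (0.112·47.2)²) = √(1733.36331 + 27.94602) = 41.968 km
  B: √((-1.417·111.32)² + (1.170·47.2)²) = √(24882.04641 + 3049.69018) = 167.128 km
  C: √((0.718·111.32)² + (0.659·47.2)²) = √(6388.44682 + 967.50858) = 85.767 km
  D: √((-0.662·111.32)² + (-0.843·47.2)²) = √(5430.78205 + 1583.21227) = 83.750 km
  → nearest: A (41.968 km)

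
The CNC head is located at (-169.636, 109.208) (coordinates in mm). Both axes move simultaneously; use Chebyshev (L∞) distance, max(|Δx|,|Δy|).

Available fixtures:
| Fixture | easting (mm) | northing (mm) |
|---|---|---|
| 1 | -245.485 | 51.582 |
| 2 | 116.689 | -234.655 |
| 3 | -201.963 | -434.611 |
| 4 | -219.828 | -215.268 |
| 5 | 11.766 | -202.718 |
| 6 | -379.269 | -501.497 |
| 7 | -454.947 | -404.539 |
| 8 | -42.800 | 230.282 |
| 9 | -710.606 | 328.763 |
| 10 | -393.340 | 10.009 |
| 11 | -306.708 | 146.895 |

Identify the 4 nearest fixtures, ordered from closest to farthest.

Distances from (-169.636, 109.208):
1: 75.849 mm
2: 343.863 mm
3: 543.819 mm
4: 324.476 mm
5: 311.926 mm
6: 610.705 mm
7: 513.747 mm
8: 126.836 mm
9: 540.970 mm
10: 223.704 mm
11: 137.072 mm
Sorted: 1 (75.849 mm) < 8 (126.836 mm) < 11 (137.072 mm) < 10 (223.704 mm) < 5 (311.926 mm) < 4 (324.476 mm) < …

1, 8, 11, 10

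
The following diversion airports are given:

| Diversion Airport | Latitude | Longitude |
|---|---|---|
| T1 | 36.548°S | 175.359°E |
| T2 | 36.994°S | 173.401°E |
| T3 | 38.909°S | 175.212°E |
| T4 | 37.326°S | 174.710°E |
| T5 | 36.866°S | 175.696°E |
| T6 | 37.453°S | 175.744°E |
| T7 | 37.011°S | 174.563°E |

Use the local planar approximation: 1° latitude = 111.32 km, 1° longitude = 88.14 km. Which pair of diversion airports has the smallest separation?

Pairwise distances:
T4–T7: √((0.315·111.32)² + (-0.147·88.14)²) = √(1229.61033 + 167.87297) = 37.383 km
T1–T5: √((-0.318·111.32)² + (0.337·88.14)²) = √(1253.14301 + 882.27890) = 46.211 km
T5–T6: √((-0.587·111.32)² + (0.048·88.14)²) = √(4269.94811 + 17.89899) = 65.482 km
T1–T7: √((-0.463·111.32)² + (-0.796·88.14)²) = √(2656.49117 + 4922.34702) = 87.057 km
T4–T6: √((-0.127·111.32)² + (1.034·88.14)²) = √(199.87286 + 8305.90902) = 92.227 km
T4–T5: √((0.460·111.32)² + (0.986·88.14)²) = √(2622.17733 + 7552.65979) = 100.870 km
T5–T7: √((-0.145·111.32)² + (-1.133·88.14)²) = √(260.54479 + 9972.54287) = 101.159 km
T2–T7: √((-0.017·111.32)² + (1.162·88.14)²) = √(3.58133 + 10489.58601) = 102.436 km
T1–T4: √((-0.778·111.32)² + (-0.649·88.14)²) = √(7500.76552 + 3272.16719) = 103.793 km
T1–T6: √((-0.905·111.32)² + (0.385·88.14)²) = √(10149.47443 + 1151.50957) = 106.306 km
T6–T7: √((0.442·111.32)² + (-1.181·88.14)²) = √(2420.97851 + 10835.42343) = 115.136 km
T2–T4: √((-0.332·111.32)² + (1.309·88.14)²) = √(1365.91150 + 13311.45062) = 121.150 km
T3–T6: √((1.456·111.32)² + (0.532·88.14)²) = √(26270.54879 + 2198.71711) = 168.728 km
T1–T2: √((-0.446·111.32)² + (-1.958·88.14)²) = √(2464.99540 + 29783.20750) = 179.578 km
T3–T4: √((1.583·111.32)² + (-0.502·88.14)²) = √(31053.33333 + 1957.73329) = 181.689 km
T2–T5: √((0.128·111.32)² + (2.295·88.14)²) = √(203.03286 + 40917.72433) = 202.783 km
T2–T6: √((-0.459·111.32)² + (2.343·88.14)²) = √(2610.78895 + 42647.21440) = 212.739 km
T3–T7: √((1.898·111.32)² + (-0.649·88.14)²) = √(44641.50335 + 3272.16719) = 218.892 km
T3–T5: √((2.043·111.32)² + (0.484·88.14)²) = √(51722.93116 + 1819.85512) = 231.393 km
T1–T3: √((-2.361·111.32)² + (-0.147·88.14)²) = √(69077.77962 + 167.87297) = 263.146 km
T2–T3: √((-1.915·111.32)² + (1.811·88.14)²) = √(45444.77441 + 25479.03603) = 266.315 km
Closest pair: T4–T7 at 37.383 km.

T4 and T7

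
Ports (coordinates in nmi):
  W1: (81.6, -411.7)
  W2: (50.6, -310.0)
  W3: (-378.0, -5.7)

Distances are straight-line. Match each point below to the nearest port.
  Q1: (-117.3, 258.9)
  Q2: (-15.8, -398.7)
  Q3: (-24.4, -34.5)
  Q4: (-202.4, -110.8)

Q1 at (-117.3, 258.9):
  W1: 699.5 nmi
  W2: 593.2 nmi
  W3: 371.5 nmi
  → nearest: W3 (371.5 nmi)
Q2 at (-15.8, -398.7):
  W1: 98.3 nmi
  W2: 110.8 nmi
  W3: 534.5 nmi
  → nearest: W1 (98.3 nmi)
Q3 at (-24.4, -34.5):
  W1: 391.8 nmi
  W2: 285.5 nmi
  W3: 354.8 nmi
  → nearest: W2 (285.5 nmi)
Q4 at (-202.4, -110.8):
  W1: 413.8 nmi
  W2: 322.0 nmi
  W3: 204.6 nmi
  → nearest: W3 (204.6 nmi)

Q1→W3; Q2→W1; Q3→W2; Q4→W3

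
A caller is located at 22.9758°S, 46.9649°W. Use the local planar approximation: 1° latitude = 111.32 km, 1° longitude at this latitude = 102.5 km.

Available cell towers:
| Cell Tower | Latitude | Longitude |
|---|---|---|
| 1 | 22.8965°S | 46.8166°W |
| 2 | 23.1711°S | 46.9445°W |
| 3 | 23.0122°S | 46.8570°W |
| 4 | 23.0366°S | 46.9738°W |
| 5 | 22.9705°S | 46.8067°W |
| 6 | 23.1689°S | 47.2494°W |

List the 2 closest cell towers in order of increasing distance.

4, 3

Distances from 22.9758°S, 46.9649°W:
1: √((0.0793·111.32)² + (0.1483·102.5)²) = √(77.927864 + 231.062801) = 17.5781 km
2: √((-0.1953·111.32)² + (0.0204·102.5)²) = √(472.662211 + 4.372281) = 21.8411 km
3: √((-0.0364·111.32)² + (0.1079·102.5)²) = √(16.419093 + 122.318070) = 11.7787 km
4: √((-0.0608·111.32)² + (-0.0089·102.5)²) = √(45.809289 + 0.832200) = 6.8295 km
5: √((0.0053·111.32)² + (0.1582·102.5)²) = √(0.348095 + 262.942440) = 16.2262 km
6: √((-0.1931·111.32)² + (-0.2845·102.5)²) = √(462.073373 + 850.378502) = 36.2278 km
Sorted: 4 (6.8295 km) < 3 (11.7787 km) < 5 (16.2262 km) < 1 (17.5781 km) < …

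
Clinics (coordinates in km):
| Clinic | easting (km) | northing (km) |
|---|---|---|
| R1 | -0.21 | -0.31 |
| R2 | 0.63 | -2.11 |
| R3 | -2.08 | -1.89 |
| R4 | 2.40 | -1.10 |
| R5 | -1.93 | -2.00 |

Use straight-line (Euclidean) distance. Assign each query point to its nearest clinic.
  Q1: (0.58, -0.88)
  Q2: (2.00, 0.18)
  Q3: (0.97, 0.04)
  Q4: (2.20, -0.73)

Q1 at (0.58, -0.88):
  R1: 0.9742 km
  R2: 1.2310 km
  R3: 2.8453 km
  R4: 1.8332 km
  R5: 2.7485 km
  → nearest: R1 (0.9742 km)
Q2 at (2.00, 0.18):
  R1: 2.2637 km
  R2: 2.6685 km
  R3: 4.5751 km
  R4: 1.3410 km
  R5: 4.4941 km
  → nearest: R4 (1.3410 km)
Q3 at (0.97, 0.04):
  R1: 1.2308 km
  R2: 2.1767 km
  R3: 3.6093 km
  R4: 1.8288 km
  R5: 3.5456 km
  → nearest: R1 (1.2308 km)
Q4 at (2.20, -0.73):
  R1: 2.4463 km
  R2: 2.0903 km
  R3: 4.4344 km
  R4: 0.4206 km
  R5: 4.3209 km
  → nearest: R4 (0.4206 km)

Q1→R1; Q2→R4; Q3→R1; Q4→R4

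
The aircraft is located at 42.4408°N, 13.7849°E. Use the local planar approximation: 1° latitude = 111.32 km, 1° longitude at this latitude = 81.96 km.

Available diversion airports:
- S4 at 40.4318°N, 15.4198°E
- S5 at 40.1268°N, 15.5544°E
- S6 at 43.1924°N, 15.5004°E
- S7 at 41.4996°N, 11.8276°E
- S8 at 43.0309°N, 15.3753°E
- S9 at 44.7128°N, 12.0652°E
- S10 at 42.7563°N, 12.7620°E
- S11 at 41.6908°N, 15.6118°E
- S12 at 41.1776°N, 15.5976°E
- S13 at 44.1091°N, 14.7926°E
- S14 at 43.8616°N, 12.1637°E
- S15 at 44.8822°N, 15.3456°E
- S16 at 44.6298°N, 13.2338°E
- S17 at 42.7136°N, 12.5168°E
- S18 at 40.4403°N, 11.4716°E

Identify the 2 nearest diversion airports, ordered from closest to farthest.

S10, S17

Distances from 42.4408°N, 13.7849°E:
S4: √((-2.0090·111.32)² + (1.6349·81.96)²) = √(50015.690490 + 17955.036285) = 260.7120 km
S5: √((-2.3140·111.32)² + (1.7695·81.96)²) = √(66354.916126 + 21033.184596) = 295.6148 km
S6: √((0.7516·111.32)² + (1.7155·81.96)²) = √(7000.352966 + 19769.029262) = 163.6135 km
S7: √((-0.9412·111.32)² + (-1.9573·81.96)²) = √(10977.671543 + 25734.675219) = 191.6047 km
S8: √((0.5901·111.32)² + (1.5904·81.96)²) = √(4315.167166 + 16990.909769) = 145.9660 km
S9: √((2.2720·111.32)² + (-1.7197·81.96)²) = √(63968.040795 + 19865.947434) = 289.5410 km
S10: √((0.3155·111.32)² + (-1.0229·81.96)²) = √(1233.516953 + 7028.623119) = 90.8963 km
S11: √((-0.7500·111.32)² + (1.8269·81.96)²) = √(6970.580100 + 22419.888636) = 171.4365 km
S12: √((-1.2632·111.32)² + (1.8127·81.96)²) = √(19773.822406 + 22072.715670) = 204.5643 km
S13: √((1.6683·111.32)² + (1.0077·81.96)²) = √(34490.119168 + 6821.288478) = 203.2521 km
S14: √((1.4208·111.32)² + (-1.6212·81.96)²) = √(25015.678814 + 17655.380821) = 206.5697 km
S15: √((2.4414·111.32)² + (1.5607·81.96)²) = √(73862.546398 + 16362.240062) = 300.3744 km
S16: √((2.1890·111.32)² + (-0.5511·81.96)²) = √(59379.688973 + 2040.162316) = 247.8303 km
S17: √((0.2728·111.32)² + (-1.2681·81.96)²) = √(922.221255 + 10802.167433) = 108.2792 km
S18: √((-2.0005·111.32)² + (-2.3133·81.96)²) = √(49593.356983 + 35947.427389) = 292.4736 km
Sorted: S10 (90.8963 km) < S17 (108.2792 km) < S8 (145.9660 km) < S6 (163.6135 km) < …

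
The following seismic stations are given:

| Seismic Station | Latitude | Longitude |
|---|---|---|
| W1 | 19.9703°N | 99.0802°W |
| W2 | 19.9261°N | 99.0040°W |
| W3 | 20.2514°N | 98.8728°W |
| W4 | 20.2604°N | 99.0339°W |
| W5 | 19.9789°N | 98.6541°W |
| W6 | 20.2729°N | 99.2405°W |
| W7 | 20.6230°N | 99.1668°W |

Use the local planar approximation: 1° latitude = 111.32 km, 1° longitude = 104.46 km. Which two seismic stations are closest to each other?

Pairwise distances:
W1–W2: 9.3578 km
W1–W3: 38.0600 km
W1–W4: 32.6541 km
W1–W5: 44.5207 km
W1–W6: 37.6178 km
W1–W7: 73.2195 km
W2–W3: 38.7191 km
W2–W4: 37.3451 km
W2–W5: 37.0201 km
W2–W6: 45.8337 km
W2–W7: 79.4210 km
W3–W4: 16.8583 km
W3–W5: 37.9751 km
W3–W6: 38.4844 km
W3–W7: 51.5206 km
W4–W5: 50.5569 km
W4–W6: 21.6262 km
W4–W7: 42.6853 km
W5–W6: 69.4503 km
W5–W7: 89.4951 km
W6–W7: 39.7263 km
Closest pair: W1–W2 at 9.3578 km.

W1 and W2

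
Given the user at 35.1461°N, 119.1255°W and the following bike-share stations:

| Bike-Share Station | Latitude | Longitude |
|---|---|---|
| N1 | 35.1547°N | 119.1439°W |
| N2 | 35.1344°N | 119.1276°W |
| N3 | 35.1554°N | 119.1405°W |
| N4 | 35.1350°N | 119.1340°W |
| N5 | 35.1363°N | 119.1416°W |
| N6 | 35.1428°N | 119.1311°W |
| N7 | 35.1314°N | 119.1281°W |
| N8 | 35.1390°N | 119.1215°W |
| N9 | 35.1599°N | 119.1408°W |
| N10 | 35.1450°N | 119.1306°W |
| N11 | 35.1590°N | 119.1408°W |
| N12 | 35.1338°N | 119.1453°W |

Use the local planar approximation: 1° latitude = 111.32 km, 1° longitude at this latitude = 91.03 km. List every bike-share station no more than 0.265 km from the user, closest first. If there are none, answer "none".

Distances from 35.1461°N, 119.1255°W:
N1: √((0.0086·111.32)² + (-0.0184·91.03)²) = √(0.916523 + 2.805464) = 1.9292 km
N2: √((-0.0117·111.32)² + (-0.0021·91.03)²) = √(1.696360 + 0.036543) = 1.3164 km
N3: √((0.0093·111.32)² + (-0.0150·91.03)²) = √(1.071796 + 1.864454) = 1.7135 km
N4: √((-0.0111·111.32)² + (-0.0085·91.03)²) = √(1.526836 + 0.598697) = 1.4579 km
N5: √((-0.0098·111.32)² + (-0.0161·91.03)²) = √(1.190141 + 2.147934) = 1.8270 km
N6: √((-0.0033·111.32)² + (-0.0056·91.03)²) = √(0.134950 + 0.259863) = 0.6283 km
N7: √((-0.0147·111.32)² + (-0.0026·91.03)²) = √(2.677818 + 0.056016) = 1.6534 km
N8: √((-0.0071·111.32)² + (0.0040·91.03)²) = √(0.624688 + 0.132583) = 0.8702 km
N9: √((0.0138·111.32)² + (-0.0153·91.03)²) = √(2.359960 + 1.939778) = 2.0736 km
N10: √((-0.0011·111.32)² + (-0.0051·91.03)²) = √(0.014994 + 0.215531) = 0.4801 km
N11: √((0.0129·111.32)² + (-0.0153·91.03)²) = √(2.062176 + 1.939778) = 2.0005 km
N12: √((-0.0123·111.32)² + (-0.0198·91.03)²) = √(1.874807 + 3.248624) = 2.2635 km
Threshold 0.265 km: none within range.

none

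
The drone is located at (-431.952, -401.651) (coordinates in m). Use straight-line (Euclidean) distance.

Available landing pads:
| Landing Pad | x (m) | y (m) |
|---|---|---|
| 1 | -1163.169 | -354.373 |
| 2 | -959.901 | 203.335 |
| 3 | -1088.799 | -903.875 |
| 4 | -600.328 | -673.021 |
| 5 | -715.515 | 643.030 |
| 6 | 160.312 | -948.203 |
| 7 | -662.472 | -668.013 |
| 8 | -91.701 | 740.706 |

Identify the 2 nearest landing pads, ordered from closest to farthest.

Distances from (-431.952, -401.651):
1: 732.744 m
2: 802.956 m
3: 826.848 m
4: 319.362 m
5: 1082.482 m
6: 805.913 m
7: 352.262 m
8: 1191.952 m
Sorted: 4 (319.362 m) < 7 (352.262 m) < 1 (732.744 m) < 2 (802.956 m) < …

4, 7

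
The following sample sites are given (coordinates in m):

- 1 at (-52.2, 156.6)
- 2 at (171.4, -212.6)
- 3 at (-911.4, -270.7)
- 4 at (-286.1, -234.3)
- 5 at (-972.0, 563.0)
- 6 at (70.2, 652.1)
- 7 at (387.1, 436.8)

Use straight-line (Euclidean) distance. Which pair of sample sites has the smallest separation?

6 and 7

Pairwise distances:
1–2: 431.6 m
1–3: 959.6 m
1–4: 455.5 m
1–5: 1005.6 m
1–6: 510.4 m
1–7: 521.1 m
2–3: 1084.4 m
2–4: 458.0 m
2–5: 1381.6 m
2–6: 870.6 m
2–7: 684.3 m
3–4: 626.4 m
3–5: 835.9 m
3–6: 1347.3 m
3–7: 1478.7 m
4–5: 1051.7 m
4–6: 955.3 m
4–7: 950.6 m
5–6: 1046.0 m
5–7: 1364.9 m
6–7: 383.1 m
Closest pair: 6–7 at 383.1 m.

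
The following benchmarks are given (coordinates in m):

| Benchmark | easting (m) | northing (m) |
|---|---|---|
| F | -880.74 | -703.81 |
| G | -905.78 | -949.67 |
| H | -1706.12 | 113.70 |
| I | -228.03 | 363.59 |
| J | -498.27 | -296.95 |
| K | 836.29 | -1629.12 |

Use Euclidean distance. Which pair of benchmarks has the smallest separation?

F and G

Pairwise distances:
F–G: 247.13 m
F–H: 1161.71 m
F–I: 1251.15 m
F–J: 558.41 m
F–K: 1950.48 m
G–H: 1330.90 m
G–I: 1477.84 m
G–J: 769.49 m
G–K: 1869.88 m
H–I: 1499.06 m
H–J: 1275.75 m
H–K: 3082.41 m
I–J: 713.68 m
I–K: 2259.13 m
J–K: 1885.66 m
Closest pair: F–G at 247.13 m.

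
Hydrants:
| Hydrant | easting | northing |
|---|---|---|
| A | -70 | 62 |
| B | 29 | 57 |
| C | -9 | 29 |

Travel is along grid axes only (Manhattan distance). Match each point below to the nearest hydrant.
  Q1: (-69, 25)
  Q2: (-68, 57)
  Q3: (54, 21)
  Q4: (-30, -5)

Q1 at (-69, 25):
  A: |-1| + |37| = 1 + 37 = 38
  B: |98| + |32| = 98 + 32 = 130
  C: |60| + |4| = 60 + 4 = 64
  → nearest: A (38)
Q2 at (-68, 57):
  A: |-2| + |5| = 2 + 5 = 7
  B: |97| + |0| = 97 + 0 = 97
  C: |59| + |-28| = 59 + 28 = 87
  → nearest: A (7)
Q3 at (54, 21):
  A: |-124| + |41| = 124 + 41 = 165
  B: |-25| + |36| = 25 + 36 = 61
  C: |-63| + |8| = 63 + 8 = 71
  → nearest: B (61)
Q4 at (-30, -5):
  A: |-40| + |67| = 40 + 67 = 107
  B: |59| + |62| = 59 + 62 = 121
  C: |21| + |34| = 21 + 34 = 55
  → nearest: C (55)

Q1→A; Q2→A; Q3→B; Q4→C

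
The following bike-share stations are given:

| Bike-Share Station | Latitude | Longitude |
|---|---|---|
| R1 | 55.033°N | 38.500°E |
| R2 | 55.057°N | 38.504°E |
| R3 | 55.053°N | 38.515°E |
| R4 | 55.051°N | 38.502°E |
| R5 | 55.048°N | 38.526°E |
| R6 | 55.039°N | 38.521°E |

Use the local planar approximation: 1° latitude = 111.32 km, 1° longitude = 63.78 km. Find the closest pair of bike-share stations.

R2 and R4

Pairwise distances:
R1–R2: √((0.024·111.32)² + (0.004·63.78)²) = √(7.13787 + 0.06509) = 2.684 km
R1–R3: √((0.020·111.32)² + (0.015·63.78)²) = √(4.95686 + 0.91527) = 2.423 km
R1–R4: √((0.018·111.32)² + (0.002·63.78)²) = √(4.01505 + 0.01627) = 2.008 km
R1–R5: √((0.015·111.32)² + (0.026·63.78)²) = √(2.78823 + 2.74989) = 2.353 km
R1–R6: √((0.006·111.32)² + (0.021·63.78)²) = √(0.44612 + 1.79394) = 1.497 km
R2–R3: √((-0.004·111.32)² + (0.011·63.78)²) = √(0.19827 + 0.49221) = 0.831 km
R2–R4: √((-0.006·111.32)² + (-0.002·63.78)²) = √(0.44612 + 0.01627) = 0.680 km
R2–R5: √((-0.009·111.32)² + (0.022·63.78)²) = √(1.00376 + 1.96886) = 1.724 km
R2–R6: √((-0.018·111.32)² + (0.017·63.78)²) = √(4.01505 + 1.17562) = 2.278 km
R3–R4: √((-0.002·111.32)² + (-0.013·63.78)²) = √(0.04957 + 0.68747) = 0.859 km
R3–R5: √((-0.005·111.32)² + (0.011·63.78)²) = √(0.30980 + 0.49221) = 0.896 km
R3–R6: √((-0.014·111.32)² + (0.006·63.78)²) = √(2.42886 + 0.14644) = 1.605 km
R4–R5: √((-0.003·111.32)² + (0.024·63.78)²) = √(0.11153 + 2.34310) = 1.567 km
R4–R6: √((-0.012·111.32)² + (0.019·63.78)²) = √(1.78447 + 1.46851) = 1.804 km
R5–R6: √((-0.009·111.32)² + (-0.005·63.78)²) = √(1.00376 + 0.10170) = 1.051 km
Closest pair: R2–R4 at 0.680 km.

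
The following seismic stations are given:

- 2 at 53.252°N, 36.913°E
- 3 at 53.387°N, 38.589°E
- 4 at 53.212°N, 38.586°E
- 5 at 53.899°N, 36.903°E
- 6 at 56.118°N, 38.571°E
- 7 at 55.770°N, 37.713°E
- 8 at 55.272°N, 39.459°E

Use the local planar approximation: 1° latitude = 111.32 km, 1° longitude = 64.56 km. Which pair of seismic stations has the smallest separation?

3 and 4

Pairwise distances:
2–3: 109.241 km
2–4: 108.101 km
2–5: 72.027 km
2–6: 336.521 km
2–7: 285.022 km
2–8: 278.536 km
3–4: 19.482 km
3–5: 122.868 km
3–6: 304.017 km
3–7: 271.237 km
3–8: 217.225 km
4–5: 132.870 km
4–6: 323.497 km
4–7: 290.281 km
4–8: 236.144 km
5–6: 269.471 km
5–7: 214.744 km
5–8: 224.924 km
6–7: 67.595 km
6–8: 110.254 km
7–8: 125.616 km
Closest pair: 3–4 at 19.482 km.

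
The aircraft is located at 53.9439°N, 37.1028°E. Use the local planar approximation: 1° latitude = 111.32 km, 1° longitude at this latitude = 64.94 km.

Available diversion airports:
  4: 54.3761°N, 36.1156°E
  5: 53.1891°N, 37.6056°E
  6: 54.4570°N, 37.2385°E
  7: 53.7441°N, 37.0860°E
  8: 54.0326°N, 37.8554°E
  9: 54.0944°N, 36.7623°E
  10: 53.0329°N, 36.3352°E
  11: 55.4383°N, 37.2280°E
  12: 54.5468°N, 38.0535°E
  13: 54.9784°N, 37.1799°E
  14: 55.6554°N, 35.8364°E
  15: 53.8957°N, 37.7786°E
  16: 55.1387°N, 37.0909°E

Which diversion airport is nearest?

Distances from 53.9439°N, 37.1028°E:
4: 80.1545 km
5: 90.1456 km
6: 57.7941 km
7: 22.2685 km
8: 49.8613 km
9: 27.7422 km
10: 113.0014 km
11: 166.5552 km
12: 91.1923 km
13: 115.2693 km
14: 207.5160 km
15: 44.2132 km
16: 133.0074 km
Minimum: 7 at 22.2685 km.

7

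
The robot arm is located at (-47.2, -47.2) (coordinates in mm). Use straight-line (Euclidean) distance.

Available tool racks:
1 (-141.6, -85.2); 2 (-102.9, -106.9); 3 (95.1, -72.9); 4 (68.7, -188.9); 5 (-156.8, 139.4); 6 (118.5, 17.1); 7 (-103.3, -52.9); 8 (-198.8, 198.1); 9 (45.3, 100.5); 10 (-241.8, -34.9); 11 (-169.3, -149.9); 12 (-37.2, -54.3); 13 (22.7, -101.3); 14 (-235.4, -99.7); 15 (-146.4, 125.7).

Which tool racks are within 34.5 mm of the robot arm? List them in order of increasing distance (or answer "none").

12

Distances from (-47.2, -47.2):
1: 101.8 mm
2: 81.6 mm
3: 144.6 mm
4: 183.1 mm
5: 216.4 mm
6: 177.7 mm
7: 56.4 mm
8: 288.4 mm
9: 174.3 mm
10: 195.0 mm
11: 159.5 mm
12: 12.3 mm
13: 88.4 mm
14: 195.4 mm
15: 199.3 mm
Threshold 34.5 mm: 12 (12.3 mm) is within range.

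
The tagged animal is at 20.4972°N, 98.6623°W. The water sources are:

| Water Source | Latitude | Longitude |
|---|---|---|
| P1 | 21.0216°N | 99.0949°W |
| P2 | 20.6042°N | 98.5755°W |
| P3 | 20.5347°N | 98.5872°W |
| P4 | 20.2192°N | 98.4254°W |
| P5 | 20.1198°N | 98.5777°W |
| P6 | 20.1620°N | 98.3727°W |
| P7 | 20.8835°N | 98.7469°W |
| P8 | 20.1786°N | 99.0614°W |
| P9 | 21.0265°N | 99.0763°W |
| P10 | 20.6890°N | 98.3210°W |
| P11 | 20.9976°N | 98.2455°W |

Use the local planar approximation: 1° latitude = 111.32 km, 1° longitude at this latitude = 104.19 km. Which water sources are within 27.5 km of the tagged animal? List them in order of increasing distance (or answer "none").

Distances from 20.4972°N, 98.6623°W:
P1: √((0.5244·111.32)² + (-0.4326·104.19)²) = √(3407.781660 + 2031.538730) = 73.7517 km
P2: √((0.1070·111.32)² + (0.0868·104.19)²) = √(141.877638 + 81.788365) = 14.9555 km
P3: √((0.0375·111.32)² + (0.0751·104.19)²) = √(17.426450 + 61.225445) = 8.8686 km
P4: √((-0.2780·111.32)² + (0.2369·104.19)²) = √(957.714333 + 609.231286) = 39.5847 km
P5: √((-0.3774·111.32)² + (0.0846·104.19)²) = √(1765.022260 + 77.694952) = 42.9269 km
P6: √((-0.3352·111.32)² + (0.2896·104.19)²) = √(1392.369224 + 910.435516) = 47.9875 km
P7: √((0.3863·111.32)² + (-0.0846·104.19)²) = √(1849.250785 + 77.694952) = 43.8970 km
P8: √((-0.3186·111.32)² + (-0.3991·104.19)²) = √(1257.876311 + 1729.081769) = 54.6531 km
P9: √((0.5293·111.32)² + (-0.4140·104.19)²) = √(3471.763903 + 1860.598893) = 73.0230 km
P10: √((0.1918·111.32)² + (0.3413·104.19)²) = √(455.872717 + 1264.516943) = 41.4776 km
P11: √((0.5004·111.32)² + (0.4168·104.19)²) = √(3102.994440 + 1885.851522) = 70.6318 km
Threshold 27.5 km: P3 (8.8686 km), P2 (14.9555 km) are within range.

P3, P2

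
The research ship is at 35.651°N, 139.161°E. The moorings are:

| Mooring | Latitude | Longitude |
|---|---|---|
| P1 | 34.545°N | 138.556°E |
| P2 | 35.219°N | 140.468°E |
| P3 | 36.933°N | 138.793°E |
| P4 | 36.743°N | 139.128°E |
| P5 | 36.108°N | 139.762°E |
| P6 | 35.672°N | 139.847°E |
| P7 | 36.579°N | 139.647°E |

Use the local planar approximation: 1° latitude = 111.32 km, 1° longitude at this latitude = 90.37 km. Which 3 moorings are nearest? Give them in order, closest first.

Distances from 35.651°N, 139.161°E:
P1: 134.714 km
P2: 127.528 km
P3: 146.536 km
P4: 121.598 km
P5: 74.417 km
P6: 62.038 km
P7: 112.254 km
Sorted: P6 (62.038 km) < P5 (74.417 km) < P7 (112.254 km) < P4 (121.598 km) < P2 (127.528 km) < …

P6, P5, P7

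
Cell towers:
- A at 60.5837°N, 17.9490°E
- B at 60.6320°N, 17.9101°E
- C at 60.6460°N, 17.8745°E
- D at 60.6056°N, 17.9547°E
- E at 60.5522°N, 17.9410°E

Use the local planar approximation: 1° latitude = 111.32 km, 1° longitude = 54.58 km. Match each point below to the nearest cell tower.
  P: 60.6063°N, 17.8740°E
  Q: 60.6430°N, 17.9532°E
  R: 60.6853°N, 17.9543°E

P at 60.6063°N, 17.8740°E:
  A: √((-0.0226·111.32)² + (0.0750·54.58)²) = √(6.329411 + 16.756742) = 4.8048 km
  B: √((0.0257·111.32)² + (0.0361·54.58)²) = √(8.184886 + 3.882232) = 3.4738 km
  C: √((0.0397·111.32)² + (0.0005·54.58)²) = √(19.531132 + 0.000745) = 4.4195 km
  D: √((-0.0007·111.32)² + (0.0807·54.58)²) = √(0.006072 + 19.400554) = 4.4053 km
  E: √((-0.0541·111.32)² + (0.0670·54.58)²) = √(36.269446 + 13.372625) = 7.0457 km
  → nearest: B (3.4738 km)
Q at 60.6430°N, 17.9532°E:
  A: √((-0.0593·111.32)² + (-0.0042·54.58)²) = √(43.576845 + 0.052549) = 6.6053 km
  B: √((-0.0110·111.32)² + (-0.0431·54.58)²) = √(1.499449 + 5.533776) = 2.6520 km
  C: √((0.0030·111.32)² + (-0.0787·54.58)²) = √(0.111529 + 18.450856) = 4.3084 km
  D: √((-0.0374·111.32)² + (0.0015·54.58)²) = √(17.333633 + 0.006703) = 4.1642 km
  E: √((-0.0908·111.32)² + (-0.0122·54.58)²) = √(102.168753 + 0.443391) = 10.1298 km
  → nearest: B (2.6520 km)
R at 60.6853°N, 17.9543°E:
  A: √((-0.1016·111.32)² + (-0.0053·54.58)²) = √(127.918633 + 0.083679) = 11.3138 km
  B: √((-0.0533·111.32)² + (-0.0442·54.58)²) = √(35.204713 + 5.819847) = 6.4050 km
  C: √((-0.0393·111.32)² + (-0.0798·54.58)²) = √(19.139540 + 18.970241) = 6.1733 km
  D: √((-0.0797·111.32)² + (0.0004·54.58)²) = √(78.716004 + 0.000477) = 8.8722 km
  E: √((-0.1331·111.32)² + (-0.0133·54.58)²) = √(219.534362 + 0.526951) = 14.8345 km
  → nearest: C (6.1733 km)

P→B; Q→B; R→C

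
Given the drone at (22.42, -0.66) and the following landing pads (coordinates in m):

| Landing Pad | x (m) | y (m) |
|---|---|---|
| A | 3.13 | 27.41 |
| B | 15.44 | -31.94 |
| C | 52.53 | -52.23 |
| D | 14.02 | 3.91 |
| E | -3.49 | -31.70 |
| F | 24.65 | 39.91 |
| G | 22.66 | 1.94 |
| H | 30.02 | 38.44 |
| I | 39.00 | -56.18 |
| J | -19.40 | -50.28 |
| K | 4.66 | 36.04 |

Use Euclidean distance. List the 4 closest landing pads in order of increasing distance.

G, D, B, A

Distances from (22.42, -0.66):
A: √((-19.29)² + (28.07)²) = √(372.1041 + 787.9249) = 34.06 m
B: √((-6.98)² + (-31.28)²) = √(48.7204 + 978.4384) = 32.05 m
C: √((30.11)² + (-51.57)²) = √(906.6121 + 2659.4649) = 59.72 m
D: √((-8.40)² + (4.57)²) = √(70.5600 + 20.8849) = 9.56 m
E: √((-25.91)² + (-31.04)²) = √(671.3281 + 963.4816) = 40.43 m
F: √((2.23)² + (40.57)²) = √(4.9729 + 1645.9249) = 40.63 m
G: √((0.24)² + (2.60)²) = √(0.0576 + 6.7600) = 2.61 m
H: √((7.60)² + (39.10)²) = √(57.7600 + 1528.8100) = 39.83 m
I: √((16.58)² + (-55.52)²) = √(274.8964 + 3082.4704) = 57.94 m
J: √((-41.82)² + (-49.62)²) = √(1748.9124 + 2462.1444) = 64.89 m
K: √((-17.76)² + (36.70)²) = √(315.4176 + 1346.8900) = 40.77 m
Sorted: G (2.61 m) < D (9.56 m) < B (32.05 m) < A (34.06 m) < H (39.83 m) < E (40.43 m) < …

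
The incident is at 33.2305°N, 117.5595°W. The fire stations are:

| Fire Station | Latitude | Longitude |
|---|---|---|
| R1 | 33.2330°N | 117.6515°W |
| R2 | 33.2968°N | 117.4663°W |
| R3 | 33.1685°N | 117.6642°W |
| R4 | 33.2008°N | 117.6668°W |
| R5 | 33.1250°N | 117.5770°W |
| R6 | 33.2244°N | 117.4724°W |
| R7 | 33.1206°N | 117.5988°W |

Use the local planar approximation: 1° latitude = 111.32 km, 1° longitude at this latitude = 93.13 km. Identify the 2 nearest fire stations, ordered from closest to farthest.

R6, R1

Distances from 33.2305°N, 117.5595°W:
R1: √((0.0025·111.32)² + (-0.0920·93.13)²) = √(0.077451 + 73.409939) = 8.5725 km
R2: √((0.0663·111.32)² + (0.0932·93.13)²) = √(54.472016 + 75.337470) = 11.3934 km
R3: √((-0.0620·111.32)² + (-0.1047·93.13)²) = √(47.635395 + 95.076365) = 11.9462 km
R4: √((-0.0297·111.32)² + (-0.1073·93.13)²) = √(10.930985 + 99.857031) = 10.5256 km
R5: √((-0.1055·111.32)² + (-0.0175·93.13)²) = √(137.927643 + 2.656167) = 11.8568 km
R6: √((-0.0061·111.32)² + (0.0871·93.13)²) = √(0.461112 + 65.798428) = 8.1400 km
R7: √((-0.1099·111.32)² + (-0.0393·93.13)²) = √(149.672420 + 13.395666) = 12.7698 km
Sorted: R6 (8.1400 km) < R1 (8.5725 km) < R4 (10.5256 km) < R2 (11.3934 km) < …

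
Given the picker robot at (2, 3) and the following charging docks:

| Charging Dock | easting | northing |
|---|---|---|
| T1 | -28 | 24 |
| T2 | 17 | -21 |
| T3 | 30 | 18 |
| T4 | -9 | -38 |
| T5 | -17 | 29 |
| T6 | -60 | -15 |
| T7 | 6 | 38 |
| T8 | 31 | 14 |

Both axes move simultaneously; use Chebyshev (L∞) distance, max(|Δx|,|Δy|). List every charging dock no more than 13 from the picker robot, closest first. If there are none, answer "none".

Distances from (2, 3):
T1: max(|-30|, |21|) = 30
T2: max(|15|, |-24|) = 24
T3: max(|28|, |15|) = 28
T4: max(|-11|, |-41|) = 41
T5: max(|-19|, |26|) = 26
T6: max(|-62|, |-18|) = 62
T7: max(|4|, |35|) = 35
T8: max(|29|, |11|) = 29
Threshold 13: none within range.

none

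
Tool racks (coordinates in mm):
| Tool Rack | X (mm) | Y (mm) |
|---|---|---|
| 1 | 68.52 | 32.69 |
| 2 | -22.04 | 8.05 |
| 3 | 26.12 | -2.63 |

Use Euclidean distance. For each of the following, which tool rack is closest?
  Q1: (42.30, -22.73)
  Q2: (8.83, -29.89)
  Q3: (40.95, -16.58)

Q1→3; Q2→3; Q3→3

Q1 at (42.30, -22.73):
  1: √((26.22)² + (55.42)²) = √(687.4884 + 3071.3764) = 61.31 mm
  2: √((-64.34)² + (30.78)²) = √(4139.6356 + 947.4084) = 71.32 mm
  3: √((-16.18)² + (20.10)²) = √(261.7924 + 404.0100) = 25.80 mm
  → nearest: 3 (25.80 mm)
Q2 at (8.83, -29.89):
  1: √((59.69)² + (62.58)²) = √(3562.8961 + 3916.2564) = 86.48 mm
  2: √((-30.87)² + (37.94)²) = √(952.9569 + 1439.4436) = 48.91 mm
  3: √((17.29)² + (27.26)²) = √(298.9441 + 743.1076) = 32.28 mm
  → nearest: 3 (32.28 mm)
Q3 at (40.95, -16.58):
  1: √((27.57)² + (49.27)²) = √(760.1049 + 2427.5329) = 56.46 mm
  2: √((-62.99)² + (24.63)²) = √(3967.7401 + 606.6369) = 67.63 mm
  3: √((-14.83)² + (13.95)²) = √(219.9289 + 194.6025) = 20.36 mm
  → nearest: 3 (20.36 mm)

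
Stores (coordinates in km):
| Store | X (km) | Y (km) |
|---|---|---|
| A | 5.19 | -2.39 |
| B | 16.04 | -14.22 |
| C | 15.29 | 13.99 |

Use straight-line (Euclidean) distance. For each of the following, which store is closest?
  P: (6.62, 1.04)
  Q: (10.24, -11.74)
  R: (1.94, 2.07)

P→A; Q→B; R→A

P at (6.62, 1.04):
  A: 3.72 km
  B: 17.93 km
  C: 15.58 km
  → nearest: A (3.72 km)
Q at (10.24, -11.74):
  A: 10.63 km
  B: 6.31 km
  C: 26.22 km
  → nearest: B (6.31 km)
R at (1.94, 2.07):
  A: 5.52 km
  B: 21.54 km
  C: 17.90 km
  → nearest: A (5.52 km)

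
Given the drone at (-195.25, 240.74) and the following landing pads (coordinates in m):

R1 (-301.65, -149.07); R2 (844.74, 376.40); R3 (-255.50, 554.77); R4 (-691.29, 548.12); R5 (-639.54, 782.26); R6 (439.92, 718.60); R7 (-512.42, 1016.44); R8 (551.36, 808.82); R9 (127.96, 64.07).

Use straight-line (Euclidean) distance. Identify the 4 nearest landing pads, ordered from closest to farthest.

R3, R9, R1, R4

Distances from (-195.25, 240.74):
R1: √((-106.40)² + (-389.81)²) = √(11320.9600 + 151951.8361) = 404.07 m
R2: √((1039.99)² + (135.66)²) = √(1081579.2001 + 18403.6356) = 1048.80 m
R3: √((-60.25)² + (314.03)²) = √(3630.0625 + 98614.8409) = 319.76 m
R4: √((-496.04)² + (307.38)²) = √(246055.6816 + 94482.4644) = 583.56 m
R5: √((-444.29)² + (541.52)²) = √(197393.6041 + 293243.9104) = 700.46 m
R6: √((635.17)² + (477.86)²) = √(403440.9289 + 228350.1796) = 794.85 m
R7: √((-317.17)² + (775.70)²) = √(100596.8089 + 601710.4900) = 838.04 m
R8: √((746.61)² + (568.08)²) = √(557426.4921 + 322714.8864) = 938.16 m
R9: √((323.21)² + (-176.67)²) = √(104464.7041 + 31212.2889) = 368.34 m
Sorted: R3 (319.76 m) < R9 (368.34 m) < R1 (404.07 m) < R4 (583.56 m) < R5 (700.46 m) < R6 (794.85 m) < …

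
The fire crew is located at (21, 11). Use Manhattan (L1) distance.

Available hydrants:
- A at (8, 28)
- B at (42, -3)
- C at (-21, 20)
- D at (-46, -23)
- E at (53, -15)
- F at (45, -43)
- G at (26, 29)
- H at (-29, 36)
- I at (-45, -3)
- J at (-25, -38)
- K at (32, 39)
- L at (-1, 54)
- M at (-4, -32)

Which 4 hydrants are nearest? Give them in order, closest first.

Distances from (21, 11):
A: 30
B: 35
C: 51
D: 101
E: 58
F: 78
G: 23
H: 75
I: 80
J: 95
K: 39
L: 65
M: 68
Sorted: G (23) < A (30) < B (35) < K (39) < C (51) < E (58) < …

G, A, B, K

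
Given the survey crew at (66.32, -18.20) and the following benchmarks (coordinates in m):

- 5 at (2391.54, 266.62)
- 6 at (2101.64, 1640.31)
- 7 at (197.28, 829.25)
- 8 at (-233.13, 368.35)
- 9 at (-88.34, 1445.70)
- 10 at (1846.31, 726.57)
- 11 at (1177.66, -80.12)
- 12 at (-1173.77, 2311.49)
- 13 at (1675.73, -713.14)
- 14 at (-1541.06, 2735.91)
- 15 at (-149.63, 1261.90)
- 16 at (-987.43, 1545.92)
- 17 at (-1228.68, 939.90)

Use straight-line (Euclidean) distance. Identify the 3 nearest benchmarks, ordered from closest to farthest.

Distances from (66.32, -18.20):
5: 2342.60 m
6: 2625.49 m
7: 857.51 m
8: 488.97 m
9: 1472.05 m
10: 1929.52 m
11: 1113.06 m
12: 2639.18 m
13: 1753.04 m
14: 3188.85 m
15: 1298.19 m
16: 1885.96 m
17: 1610.89 m
Sorted: 8 (488.97 m) < 7 (857.51 m) < 11 (1113.06 m) < 15 (1298.19 m) < 9 (1472.05 m) < …

8, 7, 11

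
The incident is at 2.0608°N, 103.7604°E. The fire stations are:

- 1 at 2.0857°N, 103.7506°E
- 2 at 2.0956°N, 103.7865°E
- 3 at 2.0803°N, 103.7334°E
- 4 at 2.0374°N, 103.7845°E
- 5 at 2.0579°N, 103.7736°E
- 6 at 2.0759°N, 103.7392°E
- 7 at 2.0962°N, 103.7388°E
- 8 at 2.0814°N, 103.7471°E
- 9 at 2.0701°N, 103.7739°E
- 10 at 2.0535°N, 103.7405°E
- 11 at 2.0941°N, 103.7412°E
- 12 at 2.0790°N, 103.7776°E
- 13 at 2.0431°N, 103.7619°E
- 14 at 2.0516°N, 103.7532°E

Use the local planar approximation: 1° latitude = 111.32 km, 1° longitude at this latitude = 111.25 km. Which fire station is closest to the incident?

Distances from 2.0608°N, 103.7604°E:
1: √((0.0249·111.32)² + (-0.0098·111.25)²) = √(7.683252 + 1.188645) = 2.9786 km
2: √((0.0348·111.32)² + (0.0261·111.25)²) = √(15.007380 + 8.431038) = 4.8413 km
3: √((0.0195·111.32)² + (-0.0270·111.25)²) = √(4.712112 + 9.022514) = 3.7060 km
4: √((-0.0234·111.32)² + (0.0241·111.25)²) = √(6.785441 + 7.188431) = 3.7382 km
5: √((-0.0029·111.32)² + (0.0132·111.25)²) = √(0.104218 + 2.156492) = 1.5036 km
6: √((0.0151·111.32)² + (-0.0212·111.25)²) = √(2.825532 + 5.562522) = 2.8962 km
7: √((0.0354·111.32)² + (-0.0216·111.25)²) = √(15.529337 + 5.774409) = 4.6156 km
8: √((0.0206·111.32)² + (-0.0133·111.25)²) = √(5.258730 + 2.189290) = 2.7291 km
9: √((0.0093·111.32)² + (0.0135·111.25)²) = √(1.071796 + 2.255629) = 1.8241 km
10: √((-0.0073·111.32)² + (-0.0199·111.25)²) = √(0.660377 + 4.901243) = 2.3583 km
11: √((0.0333·111.32)² + (-0.0192·111.25)²) = √(13.741523 + 4.562496) = 4.2783 km
12: √((0.0182·111.32)² + (0.0172·111.25)²) = √(4.104773 + 3.661482) = 2.7868 km
13: √((-0.0177·111.32)² + (0.0015·111.25)²) = √(3.882334 + 0.027847) = 1.9774 km
14: √((-0.0092·111.32)² + (-0.0072·111.25)²) = √(1.048871 + 0.641601) = 1.3002 km
Minimum: 14 at 1.3002 km.

14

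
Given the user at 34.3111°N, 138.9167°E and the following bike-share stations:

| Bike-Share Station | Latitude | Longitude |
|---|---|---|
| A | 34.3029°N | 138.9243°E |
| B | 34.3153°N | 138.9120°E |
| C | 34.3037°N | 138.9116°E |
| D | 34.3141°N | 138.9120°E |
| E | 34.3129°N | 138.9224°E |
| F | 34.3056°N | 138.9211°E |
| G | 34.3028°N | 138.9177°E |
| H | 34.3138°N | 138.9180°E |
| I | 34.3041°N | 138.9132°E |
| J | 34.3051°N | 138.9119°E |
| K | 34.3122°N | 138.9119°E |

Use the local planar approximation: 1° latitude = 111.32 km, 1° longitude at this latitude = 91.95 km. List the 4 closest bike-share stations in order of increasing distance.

Distances from 34.3111°N, 138.9167°E:
A: √((-0.0082·111.32)² + (0.0076·91.95)²) = √(0.833248 + 0.488349) = 1.1496 km
B: √((0.0042·111.32)² + (-0.0047·91.95)²) = √(0.218597 + 0.186767) = 0.6367 km
C: √((-0.0074·111.32)² + (-0.0051·91.95)²) = √(0.678594 + 0.219909) = 0.9479 km
D: √((0.0030·111.32)² + (-0.0047·91.95)²) = √(0.111529 + 0.186767) = 0.5462 km
E: √((0.0018·111.32)² + (0.0057·91.95)²) = √(0.040151 + 0.274697) = 0.5611 km
F: √((-0.0055·111.32)² + (0.0044·91.95)²) = √(0.374862 + 0.163685) = 0.7339 km
G: √((-0.0083·111.32)² + (0.0010·91.95)²) = √(0.853695 + 0.008455) = 0.9285 km
H: √((0.0027·111.32)² + (0.0013·91.95)²) = √(0.090339 + 0.014289) = 0.3235 km
I: √((-0.0070·111.32)² + (-0.0035·91.95)²) = √(0.607215 + 0.103571) = 0.8431 km
J: √((-0.0060·111.32)² + (-0.0048·91.95)²) = √(0.446117 + 0.194799) = 0.8006 km
K: √((0.0011·111.32)² + (-0.0048·91.95)²) = √(0.014994 + 0.194799) = 0.4580 km
Sorted: H (0.3235 km) < K (0.4580 km) < D (0.5462 km) < E (0.5611 km) < B (0.6367 km) < F (0.7339 km) < …

H, K, D, E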